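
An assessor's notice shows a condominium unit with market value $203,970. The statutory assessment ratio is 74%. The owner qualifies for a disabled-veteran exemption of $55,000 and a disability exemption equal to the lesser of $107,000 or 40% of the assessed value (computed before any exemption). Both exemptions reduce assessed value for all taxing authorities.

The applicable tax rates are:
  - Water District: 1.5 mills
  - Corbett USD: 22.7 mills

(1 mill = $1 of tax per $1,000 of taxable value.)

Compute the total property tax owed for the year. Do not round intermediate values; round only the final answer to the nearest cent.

Assessed value = $203,970 × 0.74 = $150,937.8
Disability exemption = min($107,000, 40% × $150,937.8) = min($107,000, $60,375.12) = $60,375.12 (percentage binds)
Taxable value = $150,937.8 − $55,000 − $60,375.12 = $35,562.68
Water District: $35,562.68 × 0.0015 = $53.34402
Corbett USD: $35,562.68 × 0.0227 = $807.272836
Total = $860.616856

$860.62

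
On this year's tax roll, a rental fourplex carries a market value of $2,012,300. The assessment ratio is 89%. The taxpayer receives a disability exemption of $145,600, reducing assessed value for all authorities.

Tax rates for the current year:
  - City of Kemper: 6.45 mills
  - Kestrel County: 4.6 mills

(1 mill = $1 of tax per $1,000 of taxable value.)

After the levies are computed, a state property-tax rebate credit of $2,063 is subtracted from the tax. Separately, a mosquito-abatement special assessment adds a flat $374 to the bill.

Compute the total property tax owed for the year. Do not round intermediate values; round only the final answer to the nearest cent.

Assessed value = $2,012,300 × 0.89 = $1,790,947
Taxable value = $1,790,947 − $145,600 = $1,645,347
City of Kemper: $1,645,347 × 0.00645 = $10,612.48815
Kestrel County: $1,645,347 × 0.0046 = $7,568.5962
Levies subtotal = $18,181.08435
After credit = $18,181.08435 − $2,063 = $16,118.08435
Total = $16,118.08435 + $374 = $16,492.08435

$16,492.08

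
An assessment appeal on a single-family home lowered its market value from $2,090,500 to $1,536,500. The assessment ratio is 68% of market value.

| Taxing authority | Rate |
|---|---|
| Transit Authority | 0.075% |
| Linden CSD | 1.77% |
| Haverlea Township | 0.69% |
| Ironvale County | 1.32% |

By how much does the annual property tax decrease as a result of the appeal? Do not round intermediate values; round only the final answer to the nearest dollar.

Old assessed value = $2,090,500 × 0.68 = $1,421,540
New assessed value = $1,536,500 × 0.68 = $1,044,820
Combined rate = 0.00075 + 0.0177 + 0.0069 + 0.0132 = 0.03855
Old tax = $1,421,540 × 0.03855 = $54,800.367
New tax = $1,044,820 × 0.03855 = $40,277.811
Reduction = $54,800.367 − $40,277.811 = $14,522.556

$14,523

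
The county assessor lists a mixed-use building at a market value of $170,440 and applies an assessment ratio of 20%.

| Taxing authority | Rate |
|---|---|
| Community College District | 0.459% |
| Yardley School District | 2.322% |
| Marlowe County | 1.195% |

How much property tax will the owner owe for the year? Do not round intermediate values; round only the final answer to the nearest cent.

Assessed value = $170,440 × 0.2 = $34,088
Community College District: $34,088 × 0.00459 = $156.46392
Yardley School District: $34,088 × 0.02322 = $791.52336
Marlowe County: $34,088 × 0.01195 = $407.3516
Total = $156.46392 + $791.52336 + $407.3516 = $1,355.33888

$1,355.34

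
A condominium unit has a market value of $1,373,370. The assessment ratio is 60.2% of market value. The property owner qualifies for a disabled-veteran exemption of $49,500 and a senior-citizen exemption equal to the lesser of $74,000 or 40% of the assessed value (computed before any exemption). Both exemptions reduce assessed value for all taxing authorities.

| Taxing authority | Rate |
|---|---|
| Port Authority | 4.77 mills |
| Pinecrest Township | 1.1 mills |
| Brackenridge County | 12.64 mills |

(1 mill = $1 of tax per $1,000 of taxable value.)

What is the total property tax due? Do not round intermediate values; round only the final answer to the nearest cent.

$13,017.50

Assessed value = $1,373,370 × 0.602 = $826,768.74
Senior-citizen exemption = min($74,000, 40% × $826,768.74) = min($74,000, $330,707.496) = $74,000 (dollar cap binds)
Taxable value = $826,768.74 − $49,500 − $74,000 = $703,268.74
Port Authority: $703,268.74 × 0.00477 = $3,354.5918898
Pinecrest Township: $703,268.74 × 0.0011 = $773.595614
Brackenridge County: $703,268.74 × 0.01264 = $8,889.3168736
Total = $13,017.5043774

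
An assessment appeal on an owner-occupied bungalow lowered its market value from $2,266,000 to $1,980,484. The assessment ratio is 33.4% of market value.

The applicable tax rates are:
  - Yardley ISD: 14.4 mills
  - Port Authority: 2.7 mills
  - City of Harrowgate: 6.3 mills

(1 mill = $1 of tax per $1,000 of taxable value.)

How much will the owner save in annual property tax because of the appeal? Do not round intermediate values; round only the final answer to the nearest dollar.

$2,231

Old assessed value = $2,266,000 × 0.334 = $756,844
New assessed value = $1,980,484 × 0.334 = $661,481.656
Combined rate = 0.0144 + 0.0027 + 0.0063 = 0.0234
Old tax = $756,844 × 0.0234 = $17,710.1496
New tax = $661,481.656 × 0.0234 = $15,478.6707504
Reduction = $17,710.1496 − $15,478.6707504 = $2,231.4788496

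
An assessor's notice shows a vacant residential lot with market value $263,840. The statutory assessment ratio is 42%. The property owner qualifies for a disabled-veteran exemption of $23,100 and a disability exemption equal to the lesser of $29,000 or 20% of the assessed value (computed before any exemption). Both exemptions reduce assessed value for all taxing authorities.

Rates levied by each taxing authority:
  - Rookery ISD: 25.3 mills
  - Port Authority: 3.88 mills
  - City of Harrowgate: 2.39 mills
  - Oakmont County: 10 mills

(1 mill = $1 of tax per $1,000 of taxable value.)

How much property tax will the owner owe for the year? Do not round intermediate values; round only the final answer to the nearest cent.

$2,724.92

Assessed value = $263,840 × 0.42 = $110,812.8
Disability exemption = min($29,000, 20% × $110,812.8) = min($29,000, $22,162.56) = $22,162.56 (percentage binds)
Taxable value = $110,812.8 − $23,100 − $22,162.56 = $65,550.24
Rookery ISD: $65,550.24 × 0.0253 = $1,658.421072
Port Authority: $65,550.24 × 0.00388 = $254.3349312
City of Harrowgate: $65,550.24 × 0.00239 = $156.6650736
Oakmont County: $65,550.24 × 0.01 = $655.5024
Total = $2,724.9234768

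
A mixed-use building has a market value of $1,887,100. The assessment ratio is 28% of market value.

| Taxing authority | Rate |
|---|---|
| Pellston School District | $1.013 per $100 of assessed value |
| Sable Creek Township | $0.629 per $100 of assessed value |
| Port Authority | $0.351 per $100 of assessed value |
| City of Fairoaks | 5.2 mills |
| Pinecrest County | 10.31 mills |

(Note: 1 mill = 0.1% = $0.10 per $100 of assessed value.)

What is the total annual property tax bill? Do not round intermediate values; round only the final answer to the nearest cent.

$18,726.07

Assessed value = $1,887,100 × 0.28 = $528,388
Pellston School District: $528,388 × 0.01013 = $5,352.57044
Sable Creek Township: $528,388 × 0.00629 = $3,323.56052
Port Authority: $528,388 × 0.00351 = $1,854.64188
City of Fairoaks: $528,388 × 0.0052 = $2,747.6176
Pinecrest County: $528,388 × 0.01031 = $5,447.68028
Total = $18,726.07072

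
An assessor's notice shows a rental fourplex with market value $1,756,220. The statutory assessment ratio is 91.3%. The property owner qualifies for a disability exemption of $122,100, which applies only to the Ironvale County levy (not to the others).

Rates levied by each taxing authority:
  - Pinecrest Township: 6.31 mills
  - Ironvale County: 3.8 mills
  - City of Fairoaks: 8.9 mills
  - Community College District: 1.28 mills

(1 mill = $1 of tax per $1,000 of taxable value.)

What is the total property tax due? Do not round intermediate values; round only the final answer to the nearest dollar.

Assessed value = $1,756,220 × 0.913 = $1,603,428.86
Pinecrest Township: $1,603,428.86 × 0.00631 = $10,117.6361066
Ironvale County: ($1,603,428.86 − $122,100) × 0.0038 = $1,481,328.86 × 0.0038 = $5,629.049668
City of Fairoaks: $1,603,428.86 × 0.0089 = $14,270.516854
Community College District: $1,603,428.86 × 0.00128 = $2,052.3889408
Total = $32,069.5915694

$32,070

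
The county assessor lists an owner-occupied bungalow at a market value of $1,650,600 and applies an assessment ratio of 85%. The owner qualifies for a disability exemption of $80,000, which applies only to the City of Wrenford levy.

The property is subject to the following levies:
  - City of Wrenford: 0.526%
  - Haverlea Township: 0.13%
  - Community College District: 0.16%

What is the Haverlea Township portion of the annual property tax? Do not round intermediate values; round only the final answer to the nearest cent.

Assessed value = $1,650,600 × 0.85 = $1,403,010
Haverlea Township taxable value = $1,403,010 (exemption does not apply)
Haverlea Township levy = $1,403,010 × 0.0013 = $1,823.913

$1,823.91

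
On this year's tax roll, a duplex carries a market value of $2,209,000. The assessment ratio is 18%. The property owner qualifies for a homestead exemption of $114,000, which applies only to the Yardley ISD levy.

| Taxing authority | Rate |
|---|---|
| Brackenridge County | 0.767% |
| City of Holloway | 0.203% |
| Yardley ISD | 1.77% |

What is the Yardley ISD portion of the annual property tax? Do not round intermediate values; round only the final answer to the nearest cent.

$5,020.07

Assessed value = $2,209,000 × 0.18 = $397,620
Yardley ISD taxable value = $397,620 − $114,000 = $283,620
Yardley ISD levy = $283,620 × 0.0177 = $5,020.074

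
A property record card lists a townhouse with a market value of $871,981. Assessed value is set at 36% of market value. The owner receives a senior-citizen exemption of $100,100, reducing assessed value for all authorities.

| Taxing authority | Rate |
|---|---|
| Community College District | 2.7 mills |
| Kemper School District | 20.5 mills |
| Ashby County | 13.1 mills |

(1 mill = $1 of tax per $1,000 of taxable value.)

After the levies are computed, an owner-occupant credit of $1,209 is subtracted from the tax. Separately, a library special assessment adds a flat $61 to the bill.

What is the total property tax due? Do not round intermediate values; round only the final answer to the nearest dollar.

$6,613

Assessed value = $871,981 × 0.36 = $313,913.16
Taxable value = $313,913.16 − $100,100 = $213,813.16
Community College District: $213,813.16 × 0.0027 = $577.295532
Kemper School District: $213,813.16 × 0.0205 = $4,383.16978
Ashby County: $213,813.16 × 0.0131 = $2,800.952396
Levies subtotal = $7,761.417708
After credit = $7,761.417708 − $1,209 = $6,552.417708
Total = $6,552.417708 + $61 = $6,613.417708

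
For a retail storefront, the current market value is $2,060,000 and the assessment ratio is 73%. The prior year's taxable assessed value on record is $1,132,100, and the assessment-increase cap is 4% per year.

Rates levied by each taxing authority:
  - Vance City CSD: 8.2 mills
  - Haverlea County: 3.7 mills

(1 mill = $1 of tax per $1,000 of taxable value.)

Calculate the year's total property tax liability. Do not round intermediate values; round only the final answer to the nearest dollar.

Uncapped assessed value = $2,060,000 × 0.73 = $1,503,800
Cap limit = $1,132,100 × 1.04 = $1,177,384
Taxable assessed value = min($1,503,800, $1,177,384) = $1,177,384 (cap binds)
Vance City CSD: $1,177,384 × 0.0082 = $9,654.5488
Haverlea County: $1,177,384 × 0.0037 = $4,356.3208
Total = $14,010.8696

$14,011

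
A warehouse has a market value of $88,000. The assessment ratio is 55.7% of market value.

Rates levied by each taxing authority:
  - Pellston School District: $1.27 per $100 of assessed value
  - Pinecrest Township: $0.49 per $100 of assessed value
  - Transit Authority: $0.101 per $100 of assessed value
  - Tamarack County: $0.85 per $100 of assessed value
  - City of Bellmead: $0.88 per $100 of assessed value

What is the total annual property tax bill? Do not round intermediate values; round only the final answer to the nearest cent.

$1,760.16

Assessed value = $88,000 × 0.557 = $49,016
Pellston School District: $49,016 × 0.0127 = $622.5032
Pinecrest Township: $49,016 × 0.0049 = $240.1784
Transit Authority: $49,016 × 0.00101 = $49.50616
Tamarack County: $49,016 × 0.0085 = $416.636
City of Bellmead: $49,016 × 0.0088 = $431.3408
Total = $622.5032 + $240.1784 + $49.50616 + $416.636 + $431.3408 = $1,760.16456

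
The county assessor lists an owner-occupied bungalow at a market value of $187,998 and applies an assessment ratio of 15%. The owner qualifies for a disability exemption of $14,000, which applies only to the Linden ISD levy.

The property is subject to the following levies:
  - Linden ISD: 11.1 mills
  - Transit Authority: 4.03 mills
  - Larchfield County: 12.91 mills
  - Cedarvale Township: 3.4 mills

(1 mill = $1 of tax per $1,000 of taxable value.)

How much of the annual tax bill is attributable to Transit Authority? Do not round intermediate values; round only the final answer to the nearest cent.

Assessed value = $187,998 × 0.15 = $28,199.7
Transit Authority taxable value = $28,199.7 (exemption does not apply)
Transit Authority levy = $28,199.7 × 0.00403 = $113.644791

$113.64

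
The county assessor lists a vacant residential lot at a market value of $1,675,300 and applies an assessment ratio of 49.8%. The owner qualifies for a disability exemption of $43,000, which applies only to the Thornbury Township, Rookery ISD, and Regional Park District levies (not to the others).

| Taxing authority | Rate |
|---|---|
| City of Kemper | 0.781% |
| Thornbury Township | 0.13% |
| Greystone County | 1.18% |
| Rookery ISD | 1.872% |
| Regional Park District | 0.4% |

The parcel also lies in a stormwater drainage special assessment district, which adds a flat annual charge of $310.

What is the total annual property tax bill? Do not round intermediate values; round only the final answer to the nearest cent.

$35,677.62

Assessed value = $1,675,300 × 0.498 = $834,299.4
City of Kemper: $834,299.4 × 0.00781 = $6,515.878314
Thornbury Township: ($834,299.4 − $43,000) × 0.0013 = $791,299.4 × 0.0013 = $1,028.68922
Greystone County: $834,299.4 × 0.0118 = $9,844.73292
Rookery ISD: ($834,299.4 − $43,000) × 0.01872 = $791,299.4 × 0.01872 = $14,813.124768
Regional Park District: ($834,299.4 − $43,000) × 0.004 = $791,299.4 × 0.004 = $3,165.1976
Levies subtotal = $35,367.622822
Total = $35,367.622822 + $310 = $35,677.622822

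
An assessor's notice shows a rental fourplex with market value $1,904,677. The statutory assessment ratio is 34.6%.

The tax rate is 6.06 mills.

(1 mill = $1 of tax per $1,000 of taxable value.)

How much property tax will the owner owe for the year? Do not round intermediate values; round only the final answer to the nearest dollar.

$3,994

Assessed value = $1,904,677 × 0.346 = $659,018.242
Tax = $659,018.242 × 0.00606 = $3,993.65054652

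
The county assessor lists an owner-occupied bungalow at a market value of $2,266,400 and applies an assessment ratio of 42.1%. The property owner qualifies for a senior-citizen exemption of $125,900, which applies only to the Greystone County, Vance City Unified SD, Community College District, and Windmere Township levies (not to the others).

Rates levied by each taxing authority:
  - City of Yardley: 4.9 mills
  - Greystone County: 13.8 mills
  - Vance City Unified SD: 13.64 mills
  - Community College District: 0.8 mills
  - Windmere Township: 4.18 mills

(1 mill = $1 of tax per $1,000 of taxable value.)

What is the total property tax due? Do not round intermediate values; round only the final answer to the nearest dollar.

$31,527

Assessed value = $2,266,400 × 0.421 = $954,154.4
City of Yardley: $954,154.4 × 0.0049 = $4,675.35656
Greystone County: ($954,154.4 − $125,900) × 0.0138 = $828,254.4 × 0.0138 = $11,429.91072
Vance City Unified SD: ($954,154.4 − $125,900) × 0.01364 = $828,254.4 × 0.01364 = $11,297.390016
Community College District: ($954,154.4 − $125,900) × 0.0008 = $828,254.4 × 0.0008 = $662.60352
Windmere Township: ($954,154.4 − $125,900) × 0.00418 = $828,254.4 × 0.00418 = $3,462.103392
Total = $31,527.364208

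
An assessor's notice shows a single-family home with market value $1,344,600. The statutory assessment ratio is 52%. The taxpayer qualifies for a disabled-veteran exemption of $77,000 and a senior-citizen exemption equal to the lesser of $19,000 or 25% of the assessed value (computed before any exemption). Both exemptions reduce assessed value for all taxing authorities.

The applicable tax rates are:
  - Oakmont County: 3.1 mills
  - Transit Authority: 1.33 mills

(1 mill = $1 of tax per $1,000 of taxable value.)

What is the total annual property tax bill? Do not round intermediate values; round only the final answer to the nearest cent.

Assessed value = $1,344,600 × 0.52 = $699,192
Senior-citizen exemption = min($19,000, 25% × $699,192) = min($19,000, $174,798) = $19,000 (dollar cap binds)
Taxable value = $699,192 − $77,000 − $19,000 = $603,192
Oakmont County: $603,192 × 0.0031 = $1,869.8952
Transit Authority: $603,192 × 0.00133 = $802.24536
Total = $2,672.14056

$2,672.14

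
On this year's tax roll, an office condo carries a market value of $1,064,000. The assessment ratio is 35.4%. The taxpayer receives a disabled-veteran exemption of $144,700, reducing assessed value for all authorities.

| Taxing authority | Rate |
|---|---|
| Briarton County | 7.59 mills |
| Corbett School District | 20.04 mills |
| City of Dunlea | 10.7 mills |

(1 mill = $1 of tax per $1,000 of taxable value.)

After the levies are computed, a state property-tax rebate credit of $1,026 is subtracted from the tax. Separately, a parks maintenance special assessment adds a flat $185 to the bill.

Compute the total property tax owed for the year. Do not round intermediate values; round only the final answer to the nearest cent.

$8,049.87

Assessed value = $1,064,000 × 0.354 = $376,656
Taxable value = $376,656 − $144,700 = $231,956
Briarton County: $231,956 × 0.00759 = $1,760.54604
Corbett School District: $231,956 × 0.02004 = $4,648.39824
City of Dunlea: $231,956 × 0.0107 = $2,481.9292
Levies subtotal = $8,890.87348
After credit = $8,890.87348 − $1,026 = $7,864.87348
Total = $7,864.87348 + $185 = $8,049.87348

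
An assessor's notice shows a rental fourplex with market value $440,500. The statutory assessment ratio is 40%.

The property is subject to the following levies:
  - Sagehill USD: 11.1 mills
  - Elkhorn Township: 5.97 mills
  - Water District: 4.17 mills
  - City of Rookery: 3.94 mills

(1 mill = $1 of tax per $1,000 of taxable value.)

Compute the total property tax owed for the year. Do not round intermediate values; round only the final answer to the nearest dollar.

Assessed value = $440,500 × 0.4 = $176,200
Sagehill USD: $176,200 × 0.0111 = $1,955.82
Elkhorn Township: $176,200 × 0.00597 = $1,051.914
Water District: $176,200 × 0.00417 = $734.754
City of Rookery: $176,200 × 0.00394 = $694.228
Total = $1,955.82 + $1,051.914 + $734.754 + $694.228 = $4,436.716

$4,437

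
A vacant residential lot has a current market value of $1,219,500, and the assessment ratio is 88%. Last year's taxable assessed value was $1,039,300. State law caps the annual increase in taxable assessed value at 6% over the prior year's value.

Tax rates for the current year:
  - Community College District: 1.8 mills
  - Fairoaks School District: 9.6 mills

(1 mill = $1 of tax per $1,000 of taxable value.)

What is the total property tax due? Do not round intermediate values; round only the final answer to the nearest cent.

Uncapped assessed value = $1,219,500 × 0.88 = $1,073,160
Cap limit = $1,039,300 × 1.06 = $1,101,658
Taxable assessed value = min($1,073,160, $1,101,658) = $1,073,160 (cap does not bind)
Community College District: $1,073,160 × 0.0018 = $1,931.688
Fairoaks School District: $1,073,160 × 0.0096 = $10,302.336
Total = $12,234.024

$12,234.02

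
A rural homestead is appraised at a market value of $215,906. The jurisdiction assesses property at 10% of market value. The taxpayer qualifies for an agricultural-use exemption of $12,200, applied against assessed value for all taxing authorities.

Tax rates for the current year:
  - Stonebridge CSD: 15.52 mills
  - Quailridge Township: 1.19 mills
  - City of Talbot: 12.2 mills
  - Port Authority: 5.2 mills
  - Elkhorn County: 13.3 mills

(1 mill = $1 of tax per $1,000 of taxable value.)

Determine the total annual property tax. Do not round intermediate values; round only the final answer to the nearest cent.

Assessed value = $215,906 × 0.1 = $21,590.6
Taxable value = $21,590.6 − $12,200 = $9,390.6
Stonebridge CSD: $9,390.6 × 0.01552 = $145.742112
Quailridge Township: $9,390.6 × 0.00119 = $11.174814
City of Talbot: $9,390.6 × 0.0122 = $114.56532
Port Authority: $9,390.6 × 0.0052 = $48.83112
Elkhorn County: $9,390.6 × 0.0133 = $124.89498
Total = $145.742112 + $11.174814 + $114.56532 + $48.83112 + $124.89498 = $445.208346

$445.21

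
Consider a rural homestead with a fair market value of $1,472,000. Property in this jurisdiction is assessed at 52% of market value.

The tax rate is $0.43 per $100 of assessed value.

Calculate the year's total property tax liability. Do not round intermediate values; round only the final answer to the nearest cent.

Assessed value = $1,472,000 × 0.52 = $765,440
Tax = $765,440 × 0.0043 = $3,291.392

$3,291.39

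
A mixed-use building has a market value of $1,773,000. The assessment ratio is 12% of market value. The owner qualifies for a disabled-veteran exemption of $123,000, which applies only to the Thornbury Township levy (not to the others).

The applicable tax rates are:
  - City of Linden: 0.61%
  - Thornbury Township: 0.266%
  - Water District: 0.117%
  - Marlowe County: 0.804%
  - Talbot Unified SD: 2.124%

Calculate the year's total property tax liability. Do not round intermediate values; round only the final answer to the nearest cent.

$8,015.14

Assessed value = $1,773,000 × 0.12 = $212,760
City of Linden: $212,760 × 0.0061 = $1,297.836
Thornbury Township: ($212,760 − $123,000) × 0.00266 = $89,760 × 0.00266 = $238.7616
Water District: $212,760 × 0.00117 = $248.9292
Marlowe County: $212,760 × 0.00804 = $1,710.5904
Talbot Unified SD: $212,760 × 0.02124 = $4,519.0224
Total = $8,015.1396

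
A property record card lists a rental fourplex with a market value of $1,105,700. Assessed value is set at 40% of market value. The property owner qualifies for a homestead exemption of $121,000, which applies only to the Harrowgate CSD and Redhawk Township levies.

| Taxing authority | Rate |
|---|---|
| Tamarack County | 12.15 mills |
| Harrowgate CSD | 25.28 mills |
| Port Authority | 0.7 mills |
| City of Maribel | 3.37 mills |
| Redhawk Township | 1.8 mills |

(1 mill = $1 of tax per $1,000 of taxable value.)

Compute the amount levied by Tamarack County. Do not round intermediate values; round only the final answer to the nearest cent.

$5,373.70

Assessed value = $1,105,700 × 0.4 = $442,280
Tamarack County taxable value = $442,280 (exemption does not apply)
Tamarack County levy = $442,280 × 0.01215 = $5,373.702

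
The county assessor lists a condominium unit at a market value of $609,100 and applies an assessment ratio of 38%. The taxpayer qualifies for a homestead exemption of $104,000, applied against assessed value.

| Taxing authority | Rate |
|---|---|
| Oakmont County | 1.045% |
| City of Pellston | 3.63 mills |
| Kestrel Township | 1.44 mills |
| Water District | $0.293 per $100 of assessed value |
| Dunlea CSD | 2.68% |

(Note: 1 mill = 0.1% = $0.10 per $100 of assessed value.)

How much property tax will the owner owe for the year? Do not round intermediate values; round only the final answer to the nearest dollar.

Assessed value = $609,100 × 0.38 = $231,458
Taxable value = $231,458 − $104,000 = $127,458
Oakmont County: $127,458 × 0.01045 = $1,331.9361
City of Pellston: $127,458 × 0.00363 = $462.67254
Kestrel Township: $127,458 × 0.00144 = $183.53952
Water District: $127,458 × 0.00293 = $373.45194
Dunlea CSD: $127,458 × 0.0268 = $3,415.8744
Total = $5,767.4745

$5,767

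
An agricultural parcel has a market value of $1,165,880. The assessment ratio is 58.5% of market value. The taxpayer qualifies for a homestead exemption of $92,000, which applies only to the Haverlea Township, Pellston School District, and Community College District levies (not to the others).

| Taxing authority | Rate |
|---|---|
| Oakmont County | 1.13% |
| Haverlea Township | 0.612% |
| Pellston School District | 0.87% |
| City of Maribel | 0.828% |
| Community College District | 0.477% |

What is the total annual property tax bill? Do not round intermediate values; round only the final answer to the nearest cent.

Assessed value = $1,165,880 × 0.585 = $682,039.8
Oakmont County: $682,039.8 × 0.0113 = $7,707.04974
Haverlea Township: ($682,039.8 − $92,000) × 0.00612 = $590,039.8 × 0.00612 = $3,611.043576
Pellston School District: ($682,039.8 − $92,000) × 0.0087 = $590,039.8 × 0.0087 = $5,133.34626
City of Maribel: $682,039.8 × 0.00828 = $5,647.289544
Community College District: ($682,039.8 − $92,000) × 0.00477 = $590,039.8 × 0.00477 = $2,814.489846
Total = $24,913.218966

$24,913.22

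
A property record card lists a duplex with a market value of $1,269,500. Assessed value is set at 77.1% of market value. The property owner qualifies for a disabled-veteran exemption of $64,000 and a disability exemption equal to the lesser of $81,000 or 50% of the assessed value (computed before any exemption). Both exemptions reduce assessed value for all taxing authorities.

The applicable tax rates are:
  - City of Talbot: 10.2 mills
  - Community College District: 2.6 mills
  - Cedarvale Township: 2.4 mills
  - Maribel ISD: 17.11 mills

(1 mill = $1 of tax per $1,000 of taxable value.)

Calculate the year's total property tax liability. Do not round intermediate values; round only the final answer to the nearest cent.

$26,939.58

Assessed value = $1,269,500 × 0.771 = $978,784.5
Disability exemption = min($81,000, 50% × $978,784.5) = min($81,000, $489,392.25) = $81,000 (dollar cap binds)
Taxable value = $978,784.5 − $64,000 − $81,000 = $833,784.5
City of Talbot: $833,784.5 × 0.0102 = $8,504.6019
Community College District: $833,784.5 × 0.0026 = $2,167.8397
Cedarvale Township: $833,784.5 × 0.0024 = $2,001.0828
Maribel ISD: $833,784.5 × 0.01711 = $14,266.052795
Total = $26,939.577195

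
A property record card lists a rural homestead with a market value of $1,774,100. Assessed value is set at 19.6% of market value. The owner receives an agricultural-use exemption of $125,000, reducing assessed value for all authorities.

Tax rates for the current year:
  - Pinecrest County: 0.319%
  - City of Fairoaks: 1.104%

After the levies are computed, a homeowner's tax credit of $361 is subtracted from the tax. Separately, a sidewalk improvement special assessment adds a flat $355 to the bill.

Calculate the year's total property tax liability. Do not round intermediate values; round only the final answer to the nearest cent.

Assessed value = $1,774,100 × 0.196 = $347,723.6
Taxable value = $347,723.6 − $125,000 = $222,723.6
Pinecrest County: $222,723.6 × 0.00319 = $710.488284
City of Fairoaks: $222,723.6 × 0.01104 = $2,458.868544
Levies subtotal = $3,169.356828
After credit = $3,169.356828 − $361 = $2,808.356828
Total = $2,808.356828 + $355 = $3,163.356828

$3,163.36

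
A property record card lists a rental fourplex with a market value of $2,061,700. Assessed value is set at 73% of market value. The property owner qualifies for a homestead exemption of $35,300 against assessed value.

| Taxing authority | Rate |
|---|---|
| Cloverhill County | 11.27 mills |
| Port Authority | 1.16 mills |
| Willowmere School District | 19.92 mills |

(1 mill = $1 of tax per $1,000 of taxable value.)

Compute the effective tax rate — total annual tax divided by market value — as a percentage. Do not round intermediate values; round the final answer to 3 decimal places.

Assessed value = $2,061,700 × 0.73 = $1,505,041
Taxable value = $1,505,041 − $35,300 = $1,469,741
Cloverhill County: $1,469,741 × 0.01127 = $16,563.98107
Port Authority: $1,469,741 × 0.00116 = $1,704.89956
Willowmere School District: $1,469,741 × 0.01992 = $29,277.24072
Total tax = $47,546.12135
Effective rate = $47,546.12135 ÷ $2,061,700 = 2.306% of market value

2.306%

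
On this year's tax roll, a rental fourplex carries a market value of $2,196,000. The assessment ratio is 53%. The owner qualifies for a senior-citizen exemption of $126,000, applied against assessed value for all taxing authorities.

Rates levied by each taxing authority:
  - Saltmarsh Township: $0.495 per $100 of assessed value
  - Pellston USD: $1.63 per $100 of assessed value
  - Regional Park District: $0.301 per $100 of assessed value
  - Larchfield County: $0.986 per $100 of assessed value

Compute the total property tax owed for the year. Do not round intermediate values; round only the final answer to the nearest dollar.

$35,412

Assessed value = $2,196,000 × 0.53 = $1,163,880
Taxable value = $1,163,880 − $126,000 = $1,037,880
Saltmarsh Township: $1,037,880 × 0.00495 = $5,137.506
Pellston USD: $1,037,880 × 0.0163 = $16,917.444
Regional Park District: $1,037,880 × 0.00301 = $3,124.0188
Larchfield County: $1,037,880 × 0.00986 = $10,233.4968
Total = $5,137.506 + $16,917.444 + $3,124.0188 + $10,233.4968 = $35,412.4656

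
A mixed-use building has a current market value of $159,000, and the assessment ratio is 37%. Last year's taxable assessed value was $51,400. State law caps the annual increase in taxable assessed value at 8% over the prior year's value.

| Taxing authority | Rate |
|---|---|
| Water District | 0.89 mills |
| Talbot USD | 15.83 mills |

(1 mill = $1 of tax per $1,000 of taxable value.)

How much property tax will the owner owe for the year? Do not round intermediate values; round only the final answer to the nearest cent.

$928.16

Uncapped assessed value = $159,000 × 0.37 = $58,830
Cap limit = $51,400 × 1.08 = $55,512
Taxable assessed value = min($58,830, $55,512) = $55,512 (cap binds)
Water District: $55,512 × 0.00089 = $49.40568
Talbot USD: $55,512 × 0.01583 = $878.75496
Total = $928.16064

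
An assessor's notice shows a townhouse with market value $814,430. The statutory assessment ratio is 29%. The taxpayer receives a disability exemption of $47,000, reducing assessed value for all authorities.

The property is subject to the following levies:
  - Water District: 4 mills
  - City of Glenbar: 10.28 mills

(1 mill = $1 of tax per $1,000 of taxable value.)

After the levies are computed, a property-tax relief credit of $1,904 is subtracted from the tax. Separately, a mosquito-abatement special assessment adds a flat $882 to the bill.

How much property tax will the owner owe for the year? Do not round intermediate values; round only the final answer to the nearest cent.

Assessed value = $814,430 × 0.29 = $236,184.7
Taxable value = $236,184.7 − $47,000 = $189,184.7
Water District: $189,184.7 × 0.004 = $756.7388
City of Glenbar: $189,184.7 × 0.01028 = $1,944.818716
Levies subtotal = $2,701.557516
After credit = $2,701.557516 − $1,904 = $797.557516
Total = $797.557516 + $882 = $1,679.557516

$1,679.56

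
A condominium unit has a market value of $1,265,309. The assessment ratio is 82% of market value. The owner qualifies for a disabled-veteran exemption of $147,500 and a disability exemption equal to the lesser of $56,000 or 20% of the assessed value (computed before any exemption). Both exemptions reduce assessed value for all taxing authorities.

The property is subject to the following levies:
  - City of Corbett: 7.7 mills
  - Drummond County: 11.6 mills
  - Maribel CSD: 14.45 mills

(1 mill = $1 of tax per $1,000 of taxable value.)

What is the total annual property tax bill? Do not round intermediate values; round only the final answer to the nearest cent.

$28,149.30

Assessed value = $1,265,309 × 0.82 = $1,037,553.38
Disability exemption = min($56,000, 20% × $1,037,553.38) = min($56,000, $207,510.676) = $56,000 (dollar cap binds)
Taxable value = $1,037,553.38 − $147,500 − $56,000 = $834,053.38
City of Corbett: $834,053.38 × 0.0077 = $6,422.211026
Drummond County: $834,053.38 × 0.0116 = $9,675.019208
Maribel CSD: $834,053.38 × 0.01445 = $12,052.071341
Total = $28,149.301575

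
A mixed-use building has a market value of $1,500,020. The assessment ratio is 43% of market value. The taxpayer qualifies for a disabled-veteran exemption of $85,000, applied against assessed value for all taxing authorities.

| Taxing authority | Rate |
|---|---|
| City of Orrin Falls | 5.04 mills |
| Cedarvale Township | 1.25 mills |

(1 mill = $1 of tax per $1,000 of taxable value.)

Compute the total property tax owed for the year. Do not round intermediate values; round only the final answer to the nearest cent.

$3,522.45

Assessed value = $1,500,020 × 0.43 = $645,008.6
Taxable value = $645,008.6 − $85,000 = $560,008.6
City of Orrin Falls: $560,008.6 × 0.00504 = $2,822.443344
Cedarvale Township: $560,008.6 × 0.00125 = $700.01075
Total = $2,822.443344 + $700.01075 = $3,522.454094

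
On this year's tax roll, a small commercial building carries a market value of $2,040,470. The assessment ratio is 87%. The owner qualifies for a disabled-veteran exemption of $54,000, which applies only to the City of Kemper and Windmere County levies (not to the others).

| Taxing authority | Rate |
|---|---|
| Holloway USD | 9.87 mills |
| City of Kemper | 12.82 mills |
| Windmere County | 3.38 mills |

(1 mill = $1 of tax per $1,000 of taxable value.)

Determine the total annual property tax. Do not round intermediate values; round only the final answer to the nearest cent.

$45,404.90

Assessed value = $2,040,470 × 0.87 = $1,775,208.9
Holloway USD: $1,775,208.9 × 0.00987 = $17,521.311843
City of Kemper: ($1,775,208.9 − $54,000) × 0.01282 = $1,721,208.9 × 0.01282 = $22,065.898098
Windmere County: ($1,775,208.9 − $54,000) × 0.00338 = $1,721,208.9 × 0.00338 = $5,817.686082
Total = $45,404.896023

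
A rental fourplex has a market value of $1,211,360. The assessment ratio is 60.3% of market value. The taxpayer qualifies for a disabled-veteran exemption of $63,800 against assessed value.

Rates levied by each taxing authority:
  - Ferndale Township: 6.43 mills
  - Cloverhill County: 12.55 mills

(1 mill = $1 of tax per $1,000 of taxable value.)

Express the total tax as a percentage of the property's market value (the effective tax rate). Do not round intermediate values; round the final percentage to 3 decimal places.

Assessed value = $1,211,360 × 0.603 = $730,450.08
Taxable value = $730,450.08 − $63,800 = $666,650.08
Ferndale Township: $666,650.08 × 0.00643 = $4,286.5600144
Cloverhill County: $666,650.08 × 0.01255 = $8,366.458504
Total tax = $12,653.0185184
Effective rate = $12,653.0185184 ÷ $1,211,360 = 1.045% of market value

1.045%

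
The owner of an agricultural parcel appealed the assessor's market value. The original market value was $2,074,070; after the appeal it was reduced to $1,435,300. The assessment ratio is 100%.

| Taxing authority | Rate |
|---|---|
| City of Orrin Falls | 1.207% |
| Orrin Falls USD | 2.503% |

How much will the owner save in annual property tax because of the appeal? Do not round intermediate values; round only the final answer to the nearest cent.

$23,698.37

Old assessed value = $2,074,070 × 1 = $2,074,070
New assessed value = $1,435,300 × 1 = $1,435,300
Combined rate = 0.01207 + 0.02503 = 0.0371
Old tax = $2,074,070 × 0.0371 = $76,947.997
New tax = $1,435,300 × 0.0371 = $53,249.63
Reduction = $76,947.997 − $53,249.63 = $23,698.367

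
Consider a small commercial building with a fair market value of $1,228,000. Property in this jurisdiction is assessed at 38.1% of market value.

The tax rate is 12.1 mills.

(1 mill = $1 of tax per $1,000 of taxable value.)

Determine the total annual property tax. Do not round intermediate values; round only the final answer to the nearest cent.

Assessed value = $1,228,000 × 0.381 = $467,868
Tax = $467,868 × 0.0121 = $5,661.2028

$5,661.20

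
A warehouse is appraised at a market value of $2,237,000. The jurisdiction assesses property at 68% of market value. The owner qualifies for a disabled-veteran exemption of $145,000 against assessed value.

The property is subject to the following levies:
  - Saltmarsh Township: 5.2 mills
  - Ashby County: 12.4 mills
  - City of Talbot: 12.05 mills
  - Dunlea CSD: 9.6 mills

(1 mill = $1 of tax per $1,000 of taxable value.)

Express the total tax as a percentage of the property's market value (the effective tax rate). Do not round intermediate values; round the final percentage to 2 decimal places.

Assessed value = $2,237,000 × 0.68 = $1,521,160
Taxable value = $1,521,160 − $145,000 = $1,376,160
Saltmarsh Township: $1,376,160 × 0.0052 = $7,156.032
Ashby County: $1,376,160 × 0.0124 = $17,064.384
City of Talbot: $1,376,160 × 0.01205 = $16,582.728
Dunlea CSD: $1,376,160 × 0.0096 = $13,211.136
Total tax = $54,014.28
Effective rate = $54,014.28 ÷ $2,237,000 = 2.41% of market value

2.41%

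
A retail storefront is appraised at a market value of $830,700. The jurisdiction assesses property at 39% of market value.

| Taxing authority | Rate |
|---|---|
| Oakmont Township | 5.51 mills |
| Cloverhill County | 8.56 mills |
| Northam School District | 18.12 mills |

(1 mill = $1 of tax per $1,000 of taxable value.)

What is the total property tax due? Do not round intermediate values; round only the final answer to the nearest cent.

$10,428.69

Assessed value = $830,700 × 0.39 = $323,973
Oakmont Township: $323,973 × 0.00551 = $1,785.09123
Cloverhill County: $323,973 × 0.00856 = $2,773.20888
Northam School District: $323,973 × 0.01812 = $5,870.39076
Total = $1,785.09123 + $2,773.20888 + $5,870.39076 = $10,428.69087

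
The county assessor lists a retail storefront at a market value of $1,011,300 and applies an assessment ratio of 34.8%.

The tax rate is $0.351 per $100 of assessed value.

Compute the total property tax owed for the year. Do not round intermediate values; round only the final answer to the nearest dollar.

Assessed value = $1,011,300 × 0.348 = $351,932.4
Tax = $351,932.4 × 0.00351 = $1,235.282724

$1,235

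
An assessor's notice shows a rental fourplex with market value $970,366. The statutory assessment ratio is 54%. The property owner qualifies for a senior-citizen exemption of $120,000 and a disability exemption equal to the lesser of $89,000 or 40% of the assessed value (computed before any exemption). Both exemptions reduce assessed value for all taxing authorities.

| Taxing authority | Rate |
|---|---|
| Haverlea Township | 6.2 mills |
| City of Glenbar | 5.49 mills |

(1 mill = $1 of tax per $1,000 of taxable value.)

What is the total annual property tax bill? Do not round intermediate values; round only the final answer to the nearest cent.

Assessed value = $970,366 × 0.54 = $523,997.64
Disability exemption = min($89,000, 40% × $523,997.64) = min($89,000, $209,599.056) = $89,000 (dollar cap binds)
Taxable value = $523,997.64 − $120,000 − $89,000 = $314,997.64
Haverlea Township: $314,997.64 × 0.0062 = $1,952.985368
City of Glenbar: $314,997.64 × 0.00549 = $1,729.3370436
Total = $3,682.3224116

$3,682.32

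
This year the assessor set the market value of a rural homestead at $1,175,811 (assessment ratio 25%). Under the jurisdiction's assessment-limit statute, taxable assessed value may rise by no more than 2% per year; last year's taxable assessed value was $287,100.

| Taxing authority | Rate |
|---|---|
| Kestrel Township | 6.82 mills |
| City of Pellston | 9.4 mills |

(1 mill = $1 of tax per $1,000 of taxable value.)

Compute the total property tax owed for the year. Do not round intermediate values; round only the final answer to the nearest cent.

$4,749.90

Uncapped assessed value = $1,175,811 × 0.25 = $293,952.75
Cap limit = $287,100 × 1.02 = $292,842
Taxable assessed value = min($293,952.75, $292,842) = $292,842 (cap binds)
Kestrel Township: $292,842 × 0.00682 = $1,997.18244
City of Pellston: $292,842 × 0.0094 = $2,752.7148
Total = $4,749.89724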